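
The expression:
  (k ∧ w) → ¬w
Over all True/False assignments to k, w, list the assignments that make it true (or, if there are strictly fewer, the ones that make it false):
is false only for:
  k=True, w=True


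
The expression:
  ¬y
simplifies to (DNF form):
¬y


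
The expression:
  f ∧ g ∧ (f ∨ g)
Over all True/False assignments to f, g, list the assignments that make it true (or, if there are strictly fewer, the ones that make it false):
is true only for:
  f=True, g=True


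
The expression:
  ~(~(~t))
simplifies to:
~t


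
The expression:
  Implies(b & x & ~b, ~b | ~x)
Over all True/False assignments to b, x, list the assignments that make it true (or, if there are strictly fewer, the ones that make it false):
is always true.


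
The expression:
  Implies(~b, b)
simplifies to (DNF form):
b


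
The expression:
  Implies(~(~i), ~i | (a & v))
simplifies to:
~i | (a & v)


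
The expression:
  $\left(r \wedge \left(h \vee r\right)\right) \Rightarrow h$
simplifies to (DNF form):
$h \vee \neg r$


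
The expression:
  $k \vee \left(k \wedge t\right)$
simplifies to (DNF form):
$k$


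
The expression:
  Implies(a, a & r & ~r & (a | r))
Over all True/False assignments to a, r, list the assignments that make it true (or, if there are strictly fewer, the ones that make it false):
is true only for:
  a=False, r=False;
  a=False, r=True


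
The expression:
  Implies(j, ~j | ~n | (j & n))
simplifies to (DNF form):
True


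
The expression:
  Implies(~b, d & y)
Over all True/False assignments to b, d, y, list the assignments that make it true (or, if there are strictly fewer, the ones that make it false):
is false only for:
  b=False, d=False, y=False;
  b=False, d=False, y=True;
  b=False, d=True, y=False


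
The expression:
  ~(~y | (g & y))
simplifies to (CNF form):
y & ~g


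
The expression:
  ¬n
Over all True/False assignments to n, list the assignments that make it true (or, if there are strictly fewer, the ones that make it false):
is true only for:
  n=False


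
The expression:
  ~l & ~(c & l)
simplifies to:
~l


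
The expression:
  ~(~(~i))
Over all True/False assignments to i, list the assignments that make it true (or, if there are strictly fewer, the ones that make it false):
is true only for:
  i=False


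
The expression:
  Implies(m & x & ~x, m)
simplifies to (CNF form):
True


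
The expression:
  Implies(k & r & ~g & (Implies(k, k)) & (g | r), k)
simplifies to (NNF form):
True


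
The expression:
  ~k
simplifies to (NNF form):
~k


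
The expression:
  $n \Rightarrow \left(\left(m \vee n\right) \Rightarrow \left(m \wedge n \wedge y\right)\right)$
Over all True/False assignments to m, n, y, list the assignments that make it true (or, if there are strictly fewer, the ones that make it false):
is false only for:
  m=False, n=True, y=False;
  m=False, n=True, y=True;
  m=True, n=True, y=False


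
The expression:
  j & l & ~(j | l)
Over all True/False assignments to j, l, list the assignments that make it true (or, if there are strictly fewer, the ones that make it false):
is never true.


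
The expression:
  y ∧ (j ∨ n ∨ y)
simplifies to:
y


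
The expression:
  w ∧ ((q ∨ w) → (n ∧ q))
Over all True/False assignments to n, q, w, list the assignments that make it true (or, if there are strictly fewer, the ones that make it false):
is true only for:
  n=True, q=True, w=True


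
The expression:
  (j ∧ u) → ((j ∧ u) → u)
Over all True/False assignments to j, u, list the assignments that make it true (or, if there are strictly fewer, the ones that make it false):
is always true.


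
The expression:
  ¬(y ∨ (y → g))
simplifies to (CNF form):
False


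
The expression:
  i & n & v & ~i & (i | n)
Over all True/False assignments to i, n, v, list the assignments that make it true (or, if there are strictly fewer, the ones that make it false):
is never true.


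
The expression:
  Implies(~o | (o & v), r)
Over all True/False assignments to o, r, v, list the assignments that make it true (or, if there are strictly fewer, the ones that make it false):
is false only for:
  o=False, r=False, v=False;
  o=False, r=False, v=True;
  o=True, r=False, v=True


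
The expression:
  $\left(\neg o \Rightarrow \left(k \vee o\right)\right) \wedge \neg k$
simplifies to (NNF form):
$o \wedge \neg k$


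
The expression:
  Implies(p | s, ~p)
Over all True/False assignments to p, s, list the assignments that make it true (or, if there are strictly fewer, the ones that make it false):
is true only for:
  p=False, s=False;
  p=False, s=True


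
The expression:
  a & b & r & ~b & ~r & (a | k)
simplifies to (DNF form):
False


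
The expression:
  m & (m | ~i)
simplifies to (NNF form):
m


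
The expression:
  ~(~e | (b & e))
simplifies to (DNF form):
e & ~b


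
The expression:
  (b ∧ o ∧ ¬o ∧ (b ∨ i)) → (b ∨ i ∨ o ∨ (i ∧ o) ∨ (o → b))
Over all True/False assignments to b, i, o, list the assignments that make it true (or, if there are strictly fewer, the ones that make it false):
is always true.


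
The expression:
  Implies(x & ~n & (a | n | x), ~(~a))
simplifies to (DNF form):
a | n | ~x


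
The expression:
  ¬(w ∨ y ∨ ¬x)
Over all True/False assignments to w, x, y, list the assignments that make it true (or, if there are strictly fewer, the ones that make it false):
is true only for:
  w=False, x=True, y=False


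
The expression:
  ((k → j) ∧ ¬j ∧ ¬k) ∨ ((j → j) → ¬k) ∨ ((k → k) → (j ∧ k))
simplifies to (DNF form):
j ∨ ¬k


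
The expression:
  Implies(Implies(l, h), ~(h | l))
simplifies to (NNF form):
~h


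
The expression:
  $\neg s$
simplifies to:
$\neg s$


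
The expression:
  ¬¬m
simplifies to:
m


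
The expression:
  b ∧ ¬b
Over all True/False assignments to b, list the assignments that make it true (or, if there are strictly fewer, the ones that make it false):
is never true.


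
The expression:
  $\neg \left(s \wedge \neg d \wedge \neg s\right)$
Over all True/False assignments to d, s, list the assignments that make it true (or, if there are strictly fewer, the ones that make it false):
is always true.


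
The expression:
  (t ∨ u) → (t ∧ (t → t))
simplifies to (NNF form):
t ∨ ¬u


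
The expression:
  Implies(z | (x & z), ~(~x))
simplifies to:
x | ~z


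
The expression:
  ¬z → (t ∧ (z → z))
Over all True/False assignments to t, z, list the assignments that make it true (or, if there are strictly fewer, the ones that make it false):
is false only for:
  t=False, z=False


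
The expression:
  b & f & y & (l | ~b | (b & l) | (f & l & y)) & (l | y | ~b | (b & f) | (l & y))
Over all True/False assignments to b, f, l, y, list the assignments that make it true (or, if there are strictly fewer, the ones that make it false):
is true only for:
  b=True, f=True, l=True, y=True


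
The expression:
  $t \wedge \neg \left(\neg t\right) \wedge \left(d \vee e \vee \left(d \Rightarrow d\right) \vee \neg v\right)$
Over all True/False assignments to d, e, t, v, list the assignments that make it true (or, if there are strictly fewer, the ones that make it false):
is true only for:
  d=False, e=False, t=True, v=False;
  d=False, e=False, t=True, v=True;
  d=False, e=True, t=True, v=False;
  d=False, e=True, t=True, v=True;
  d=True, e=False, t=True, v=False;
  d=True, e=False, t=True, v=True;
  d=True, e=True, t=True, v=False;
  d=True, e=True, t=True, v=True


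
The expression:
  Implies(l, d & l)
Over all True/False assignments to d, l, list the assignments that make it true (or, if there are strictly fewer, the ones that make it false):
is false only for:
  d=False, l=True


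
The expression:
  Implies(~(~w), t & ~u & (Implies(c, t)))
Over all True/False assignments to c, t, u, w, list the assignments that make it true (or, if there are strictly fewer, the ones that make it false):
is false only for:
  c=False, t=False, u=False, w=True;
  c=False, t=False, u=True, w=True;
  c=False, t=True, u=True, w=True;
  c=True, t=False, u=False, w=True;
  c=True, t=False, u=True, w=True;
  c=True, t=True, u=True, w=True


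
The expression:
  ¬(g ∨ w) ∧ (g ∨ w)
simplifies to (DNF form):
False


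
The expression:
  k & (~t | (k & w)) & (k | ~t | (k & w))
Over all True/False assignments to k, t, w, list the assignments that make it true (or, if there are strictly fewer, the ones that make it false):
is true only for:
  k=True, t=False, w=False;
  k=True, t=False, w=True;
  k=True, t=True, w=True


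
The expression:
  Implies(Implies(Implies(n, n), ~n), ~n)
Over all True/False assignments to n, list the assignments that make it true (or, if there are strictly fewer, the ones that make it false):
is always true.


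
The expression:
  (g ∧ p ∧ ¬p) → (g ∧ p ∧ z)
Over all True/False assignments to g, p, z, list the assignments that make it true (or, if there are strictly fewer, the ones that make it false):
is always true.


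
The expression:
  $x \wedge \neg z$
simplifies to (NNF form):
$x \wedge \neg z$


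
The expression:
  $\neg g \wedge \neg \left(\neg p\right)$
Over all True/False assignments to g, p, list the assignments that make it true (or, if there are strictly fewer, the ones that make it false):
is true only for:
  g=False, p=True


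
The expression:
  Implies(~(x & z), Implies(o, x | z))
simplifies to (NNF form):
x | z | ~o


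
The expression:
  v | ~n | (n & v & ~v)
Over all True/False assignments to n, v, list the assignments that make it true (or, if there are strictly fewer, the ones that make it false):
is false only for:
  n=True, v=False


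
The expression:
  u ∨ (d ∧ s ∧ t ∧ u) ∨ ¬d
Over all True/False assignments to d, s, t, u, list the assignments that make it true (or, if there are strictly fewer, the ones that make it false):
is false only for:
  d=True, s=False, t=False, u=False;
  d=True, s=False, t=True, u=False;
  d=True, s=True, t=False, u=False;
  d=True, s=True, t=True, u=False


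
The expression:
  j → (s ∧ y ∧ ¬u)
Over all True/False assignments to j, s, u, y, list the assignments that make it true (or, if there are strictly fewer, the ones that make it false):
is false only for:
  j=True, s=False, u=False, y=False;
  j=True, s=False, u=False, y=True;
  j=True, s=False, u=True, y=False;
  j=True, s=False, u=True, y=True;
  j=True, s=True, u=False, y=False;
  j=True, s=True, u=True, y=False;
  j=True, s=True, u=True, y=True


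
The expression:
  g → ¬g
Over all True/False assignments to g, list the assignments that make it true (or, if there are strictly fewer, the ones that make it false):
is true only for:
  g=False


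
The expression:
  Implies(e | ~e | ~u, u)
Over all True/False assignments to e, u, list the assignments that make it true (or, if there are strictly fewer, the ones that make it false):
is true only for:
  e=False, u=True;
  e=True, u=True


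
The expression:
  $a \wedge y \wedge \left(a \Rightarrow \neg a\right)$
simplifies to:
$\text{False}$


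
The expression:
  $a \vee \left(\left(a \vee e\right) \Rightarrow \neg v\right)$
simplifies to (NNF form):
$a \vee \neg e \vee \neg v$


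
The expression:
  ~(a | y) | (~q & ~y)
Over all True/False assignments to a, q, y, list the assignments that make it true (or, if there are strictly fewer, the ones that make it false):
is true only for:
  a=False, q=False, y=False;
  a=False, q=True, y=False;
  a=True, q=False, y=False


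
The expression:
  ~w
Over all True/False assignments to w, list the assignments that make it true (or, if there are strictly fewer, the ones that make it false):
is true only for:
  w=False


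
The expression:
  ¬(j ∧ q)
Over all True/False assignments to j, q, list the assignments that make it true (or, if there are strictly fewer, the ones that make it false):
is false only for:
  j=True, q=True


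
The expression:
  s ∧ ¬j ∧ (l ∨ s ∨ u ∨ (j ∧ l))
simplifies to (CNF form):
s ∧ ¬j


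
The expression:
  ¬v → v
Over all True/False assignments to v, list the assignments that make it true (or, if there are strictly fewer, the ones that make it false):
is true only for:
  v=True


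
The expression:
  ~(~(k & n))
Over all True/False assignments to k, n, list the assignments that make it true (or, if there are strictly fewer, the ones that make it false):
is true only for:
  k=True, n=True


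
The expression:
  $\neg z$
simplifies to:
$\neg z$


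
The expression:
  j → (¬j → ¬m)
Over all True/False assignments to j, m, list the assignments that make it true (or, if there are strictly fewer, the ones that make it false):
is always true.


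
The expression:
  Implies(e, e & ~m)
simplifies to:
~e | ~m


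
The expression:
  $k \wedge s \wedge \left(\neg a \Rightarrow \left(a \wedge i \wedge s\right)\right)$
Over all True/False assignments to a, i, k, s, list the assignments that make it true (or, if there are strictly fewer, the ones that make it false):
is true only for:
  a=True, i=False, k=True, s=True;
  a=True, i=True, k=True, s=True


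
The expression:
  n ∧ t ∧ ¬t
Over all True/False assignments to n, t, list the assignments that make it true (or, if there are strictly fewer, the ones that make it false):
is never true.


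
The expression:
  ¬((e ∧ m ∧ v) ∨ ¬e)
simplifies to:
e ∧ (¬m ∨ ¬v)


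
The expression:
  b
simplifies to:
b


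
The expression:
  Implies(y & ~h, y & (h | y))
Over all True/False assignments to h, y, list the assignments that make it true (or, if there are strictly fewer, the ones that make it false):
is always true.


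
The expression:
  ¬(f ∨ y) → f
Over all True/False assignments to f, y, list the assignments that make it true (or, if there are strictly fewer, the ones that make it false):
is false only for:
  f=False, y=False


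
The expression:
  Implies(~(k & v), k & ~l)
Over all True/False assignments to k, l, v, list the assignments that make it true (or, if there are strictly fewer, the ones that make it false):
is true only for:
  k=True, l=False, v=False;
  k=True, l=False, v=True;
  k=True, l=True, v=True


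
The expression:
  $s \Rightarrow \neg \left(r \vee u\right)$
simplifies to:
$\left(\neg r \wedge \neg u\right) \vee \neg s$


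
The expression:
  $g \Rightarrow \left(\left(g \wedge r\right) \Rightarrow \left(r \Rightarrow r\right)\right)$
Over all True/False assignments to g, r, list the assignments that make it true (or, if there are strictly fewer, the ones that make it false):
is always true.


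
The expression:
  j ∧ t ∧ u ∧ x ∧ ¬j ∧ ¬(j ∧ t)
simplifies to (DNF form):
False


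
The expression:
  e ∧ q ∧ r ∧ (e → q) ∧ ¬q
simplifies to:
False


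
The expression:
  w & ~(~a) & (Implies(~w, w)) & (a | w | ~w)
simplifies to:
a & w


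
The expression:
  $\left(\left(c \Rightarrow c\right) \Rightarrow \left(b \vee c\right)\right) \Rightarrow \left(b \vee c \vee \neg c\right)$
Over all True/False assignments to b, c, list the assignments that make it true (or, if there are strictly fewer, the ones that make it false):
is always true.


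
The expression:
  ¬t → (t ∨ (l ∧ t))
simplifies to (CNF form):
t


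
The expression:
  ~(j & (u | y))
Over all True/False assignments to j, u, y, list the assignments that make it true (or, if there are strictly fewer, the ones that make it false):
is false only for:
  j=True, u=False, y=True;
  j=True, u=True, y=False;
  j=True, u=True, y=True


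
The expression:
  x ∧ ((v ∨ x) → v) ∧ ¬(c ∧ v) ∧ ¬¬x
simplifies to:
v ∧ x ∧ ¬c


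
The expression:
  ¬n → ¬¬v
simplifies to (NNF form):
n ∨ v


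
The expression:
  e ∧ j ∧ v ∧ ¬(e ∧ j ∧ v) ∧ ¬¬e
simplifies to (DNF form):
False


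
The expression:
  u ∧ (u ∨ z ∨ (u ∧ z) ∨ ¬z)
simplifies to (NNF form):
u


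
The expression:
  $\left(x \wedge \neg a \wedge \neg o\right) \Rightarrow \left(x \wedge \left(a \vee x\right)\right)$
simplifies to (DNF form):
$\text{True}$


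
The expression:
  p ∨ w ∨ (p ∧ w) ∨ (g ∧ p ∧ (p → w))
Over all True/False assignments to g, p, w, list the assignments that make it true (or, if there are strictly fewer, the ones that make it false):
is false only for:
  g=False, p=False, w=False;
  g=True, p=False, w=False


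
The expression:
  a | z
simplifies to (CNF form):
a | z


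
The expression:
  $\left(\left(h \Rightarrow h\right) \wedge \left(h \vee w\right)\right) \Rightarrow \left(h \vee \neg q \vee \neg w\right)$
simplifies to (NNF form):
$h \vee \neg q \vee \neg w$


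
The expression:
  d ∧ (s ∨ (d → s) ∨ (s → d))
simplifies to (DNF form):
d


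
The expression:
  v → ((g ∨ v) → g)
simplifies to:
g ∨ ¬v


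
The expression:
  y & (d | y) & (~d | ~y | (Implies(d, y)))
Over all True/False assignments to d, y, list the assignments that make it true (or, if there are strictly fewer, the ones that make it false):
is true only for:
  d=False, y=True;
  d=True, y=True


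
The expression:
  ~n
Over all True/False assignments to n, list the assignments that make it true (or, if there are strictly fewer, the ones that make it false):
is true only for:
  n=False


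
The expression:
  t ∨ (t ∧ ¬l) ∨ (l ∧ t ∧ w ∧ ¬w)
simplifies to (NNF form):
t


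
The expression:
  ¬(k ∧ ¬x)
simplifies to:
x ∨ ¬k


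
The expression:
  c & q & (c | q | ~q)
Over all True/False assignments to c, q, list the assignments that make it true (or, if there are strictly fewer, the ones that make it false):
is true only for:
  c=True, q=True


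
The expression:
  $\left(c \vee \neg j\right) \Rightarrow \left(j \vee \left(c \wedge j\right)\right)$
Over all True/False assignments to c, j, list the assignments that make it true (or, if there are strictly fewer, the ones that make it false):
is true only for:
  c=False, j=True;
  c=True, j=True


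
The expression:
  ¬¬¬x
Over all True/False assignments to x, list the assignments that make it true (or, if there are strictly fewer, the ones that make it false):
is true only for:
  x=False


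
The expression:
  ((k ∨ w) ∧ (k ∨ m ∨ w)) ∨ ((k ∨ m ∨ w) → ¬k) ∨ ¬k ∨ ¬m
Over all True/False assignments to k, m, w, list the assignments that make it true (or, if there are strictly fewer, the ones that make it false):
is always true.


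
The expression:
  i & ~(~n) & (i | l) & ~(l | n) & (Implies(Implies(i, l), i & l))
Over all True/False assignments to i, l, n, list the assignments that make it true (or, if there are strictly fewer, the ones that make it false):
is never true.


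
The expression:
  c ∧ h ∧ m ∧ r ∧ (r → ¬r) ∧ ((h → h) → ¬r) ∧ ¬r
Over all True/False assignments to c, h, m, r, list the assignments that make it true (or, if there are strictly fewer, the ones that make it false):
is never true.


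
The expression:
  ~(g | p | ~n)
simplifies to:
n & ~g & ~p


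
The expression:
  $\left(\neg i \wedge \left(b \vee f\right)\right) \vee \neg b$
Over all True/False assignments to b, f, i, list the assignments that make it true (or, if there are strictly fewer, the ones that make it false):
is false only for:
  b=True, f=False, i=True;
  b=True, f=True, i=True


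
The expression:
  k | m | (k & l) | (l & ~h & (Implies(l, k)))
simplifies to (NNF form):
k | m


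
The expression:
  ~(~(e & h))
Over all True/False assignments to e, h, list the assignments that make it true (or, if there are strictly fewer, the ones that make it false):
is true only for:
  e=True, h=True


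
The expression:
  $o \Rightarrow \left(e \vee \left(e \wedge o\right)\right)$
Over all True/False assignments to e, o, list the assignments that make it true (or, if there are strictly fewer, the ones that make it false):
is false only for:
  e=False, o=True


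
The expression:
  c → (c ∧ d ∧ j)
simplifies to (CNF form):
(d ∨ ¬c) ∧ (j ∨ ¬c)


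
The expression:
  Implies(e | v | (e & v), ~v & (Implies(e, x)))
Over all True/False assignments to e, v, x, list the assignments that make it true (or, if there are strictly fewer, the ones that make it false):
is true only for:
  e=False, v=False, x=False;
  e=False, v=False, x=True;
  e=True, v=False, x=True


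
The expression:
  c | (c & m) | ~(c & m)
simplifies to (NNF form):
True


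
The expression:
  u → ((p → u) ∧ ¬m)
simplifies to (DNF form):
¬m ∨ ¬u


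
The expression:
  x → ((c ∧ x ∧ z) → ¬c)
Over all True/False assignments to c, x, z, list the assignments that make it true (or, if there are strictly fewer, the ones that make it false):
is false only for:
  c=True, x=True, z=True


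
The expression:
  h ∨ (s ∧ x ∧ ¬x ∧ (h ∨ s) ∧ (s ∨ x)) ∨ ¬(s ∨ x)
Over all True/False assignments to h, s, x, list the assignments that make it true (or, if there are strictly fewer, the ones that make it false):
is false only for:
  h=False, s=False, x=True;
  h=False, s=True, x=False;
  h=False, s=True, x=True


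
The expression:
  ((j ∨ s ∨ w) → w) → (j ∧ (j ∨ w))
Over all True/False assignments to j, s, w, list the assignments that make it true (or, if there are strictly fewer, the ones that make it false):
is false only for:
  j=False, s=False, w=False;
  j=False, s=False, w=True;
  j=False, s=True, w=True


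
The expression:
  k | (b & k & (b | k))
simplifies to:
k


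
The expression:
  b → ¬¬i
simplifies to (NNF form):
i ∨ ¬b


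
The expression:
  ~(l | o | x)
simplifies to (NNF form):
~l & ~o & ~x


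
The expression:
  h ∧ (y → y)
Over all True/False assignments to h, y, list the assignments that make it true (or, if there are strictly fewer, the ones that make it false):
is true only for:
  h=True, y=False;
  h=True, y=True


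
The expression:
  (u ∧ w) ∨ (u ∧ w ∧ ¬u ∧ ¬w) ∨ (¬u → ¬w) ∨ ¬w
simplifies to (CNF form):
u ∨ ¬w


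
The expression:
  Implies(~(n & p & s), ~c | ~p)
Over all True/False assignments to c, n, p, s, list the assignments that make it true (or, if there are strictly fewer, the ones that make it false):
is false only for:
  c=True, n=False, p=True, s=False;
  c=True, n=False, p=True, s=True;
  c=True, n=True, p=True, s=False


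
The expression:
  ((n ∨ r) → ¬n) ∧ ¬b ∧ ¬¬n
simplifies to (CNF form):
False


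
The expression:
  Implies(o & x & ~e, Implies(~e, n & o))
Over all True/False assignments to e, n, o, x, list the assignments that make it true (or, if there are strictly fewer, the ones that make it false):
is false only for:
  e=False, n=False, o=True, x=True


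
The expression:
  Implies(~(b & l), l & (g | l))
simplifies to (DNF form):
l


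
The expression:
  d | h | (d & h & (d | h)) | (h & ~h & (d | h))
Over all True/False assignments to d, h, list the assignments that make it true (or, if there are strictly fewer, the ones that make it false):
is false only for:
  d=False, h=False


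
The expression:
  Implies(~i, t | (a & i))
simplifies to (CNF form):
i | t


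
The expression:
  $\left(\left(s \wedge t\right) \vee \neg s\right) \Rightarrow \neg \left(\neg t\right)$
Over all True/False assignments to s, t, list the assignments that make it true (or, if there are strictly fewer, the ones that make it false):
is false only for:
  s=False, t=False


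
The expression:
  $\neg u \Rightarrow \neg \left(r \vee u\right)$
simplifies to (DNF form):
$u \vee \neg r$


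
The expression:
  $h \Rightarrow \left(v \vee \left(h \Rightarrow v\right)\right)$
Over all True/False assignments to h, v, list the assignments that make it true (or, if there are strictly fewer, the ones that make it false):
is false only for:
  h=True, v=False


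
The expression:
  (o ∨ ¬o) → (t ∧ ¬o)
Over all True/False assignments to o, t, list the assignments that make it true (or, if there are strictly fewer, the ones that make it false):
is true only for:
  o=False, t=True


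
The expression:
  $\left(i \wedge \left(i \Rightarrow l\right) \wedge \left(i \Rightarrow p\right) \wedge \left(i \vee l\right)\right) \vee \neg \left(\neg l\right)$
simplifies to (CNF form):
$l$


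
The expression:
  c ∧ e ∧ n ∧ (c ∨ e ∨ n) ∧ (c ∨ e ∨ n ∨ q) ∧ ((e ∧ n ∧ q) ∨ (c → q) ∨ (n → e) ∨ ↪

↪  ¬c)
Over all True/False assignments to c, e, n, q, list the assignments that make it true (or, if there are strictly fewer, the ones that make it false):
is true only for:
  c=True, e=True, n=True, q=False;
  c=True, e=True, n=True, q=True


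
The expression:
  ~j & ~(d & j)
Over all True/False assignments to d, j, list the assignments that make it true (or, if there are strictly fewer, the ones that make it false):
is true only for:
  d=False, j=False;
  d=True, j=False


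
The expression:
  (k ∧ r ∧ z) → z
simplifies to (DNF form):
True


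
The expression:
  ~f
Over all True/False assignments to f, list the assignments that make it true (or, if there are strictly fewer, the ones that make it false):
is true only for:
  f=False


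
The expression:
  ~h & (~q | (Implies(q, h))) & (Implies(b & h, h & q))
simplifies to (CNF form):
~h & ~q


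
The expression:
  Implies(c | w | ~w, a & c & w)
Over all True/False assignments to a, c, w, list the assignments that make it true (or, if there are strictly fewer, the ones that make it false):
is true only for:
  a=True, c=True, w=True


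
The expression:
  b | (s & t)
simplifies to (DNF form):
b | (s & t)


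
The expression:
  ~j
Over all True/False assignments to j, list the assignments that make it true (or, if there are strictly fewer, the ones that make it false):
is true only for:
  j=False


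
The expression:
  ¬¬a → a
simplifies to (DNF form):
True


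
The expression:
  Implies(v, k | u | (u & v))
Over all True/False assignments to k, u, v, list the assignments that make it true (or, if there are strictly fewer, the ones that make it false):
is false only for:
  k=False, u=False, v=True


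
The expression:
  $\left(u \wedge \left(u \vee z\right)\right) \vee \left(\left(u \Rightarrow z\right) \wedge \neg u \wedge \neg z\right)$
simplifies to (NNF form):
$u \vee \neg z$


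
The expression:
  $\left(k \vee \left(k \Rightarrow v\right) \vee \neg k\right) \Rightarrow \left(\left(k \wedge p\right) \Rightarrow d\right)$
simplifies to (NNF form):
$d \vee \neg k \vee \neg p$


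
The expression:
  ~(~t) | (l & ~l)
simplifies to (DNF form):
t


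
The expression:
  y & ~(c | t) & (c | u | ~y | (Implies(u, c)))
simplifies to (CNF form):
y & ~c & ~t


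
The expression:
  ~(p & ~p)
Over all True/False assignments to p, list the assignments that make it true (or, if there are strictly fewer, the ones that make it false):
is always true.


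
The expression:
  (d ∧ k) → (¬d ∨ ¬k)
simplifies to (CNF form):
¬d ∨ ¬k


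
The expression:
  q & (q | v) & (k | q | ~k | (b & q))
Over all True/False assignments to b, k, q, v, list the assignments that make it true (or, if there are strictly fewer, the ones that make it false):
is true only for:
  b=False, k=False, q=True, v=False;
  b=False, k=False, q=True, v=True;
  b=False, k=True, q=True, v=False;
  b=False, k=True, q=True, v=True;
  b=True, k=False, q=True, v=False;
  b=True, k=False, q=True, v=True;
  b=True, k=True, q=True, v=False;
  b=True, k=True, q=True, v=True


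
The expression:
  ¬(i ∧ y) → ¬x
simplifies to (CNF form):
(i ∨ ¬x) ∧ (y ∨ ¬x)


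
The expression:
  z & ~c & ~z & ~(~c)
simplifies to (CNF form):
False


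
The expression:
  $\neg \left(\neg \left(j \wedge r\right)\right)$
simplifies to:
$j \wedge r$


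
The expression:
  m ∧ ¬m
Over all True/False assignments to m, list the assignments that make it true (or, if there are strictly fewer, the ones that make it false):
is never true.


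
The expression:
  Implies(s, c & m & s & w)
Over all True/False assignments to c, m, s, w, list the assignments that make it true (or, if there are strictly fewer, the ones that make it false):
is false only for:
  c=False, m=False, s=True, w=False;
  c=False, m=False, s=True, w=True;
  c=False, m=True, s=True, w=False;
  c=False, m=True, s=True, w=True;
  c=True, m=False, s=True, w=False;
  c=True, m=False, s=True, w=True;
  c=True, m=True, s=True, w=False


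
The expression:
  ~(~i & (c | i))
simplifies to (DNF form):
i | ~c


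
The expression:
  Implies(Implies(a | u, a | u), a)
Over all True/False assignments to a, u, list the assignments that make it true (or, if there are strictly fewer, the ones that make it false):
is true only for:
  a=True, u=False;
  a=True, u=True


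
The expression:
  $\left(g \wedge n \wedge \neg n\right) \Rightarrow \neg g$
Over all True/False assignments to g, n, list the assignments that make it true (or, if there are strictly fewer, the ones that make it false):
is always true.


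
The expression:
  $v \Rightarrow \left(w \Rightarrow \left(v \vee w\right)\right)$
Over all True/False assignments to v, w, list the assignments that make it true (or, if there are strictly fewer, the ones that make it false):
is always true.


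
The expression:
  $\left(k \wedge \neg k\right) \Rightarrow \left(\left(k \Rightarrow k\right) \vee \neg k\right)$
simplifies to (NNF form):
$\text{True}$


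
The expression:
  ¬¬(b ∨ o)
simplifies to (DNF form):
b ∨ o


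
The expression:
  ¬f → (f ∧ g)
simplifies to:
f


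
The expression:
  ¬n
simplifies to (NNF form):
¬n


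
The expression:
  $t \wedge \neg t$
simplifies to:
$\text{False}$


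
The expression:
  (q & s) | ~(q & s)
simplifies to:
True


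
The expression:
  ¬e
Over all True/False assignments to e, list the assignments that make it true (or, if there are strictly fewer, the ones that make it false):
is true only for:
  e=False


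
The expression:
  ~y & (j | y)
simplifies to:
j & ~y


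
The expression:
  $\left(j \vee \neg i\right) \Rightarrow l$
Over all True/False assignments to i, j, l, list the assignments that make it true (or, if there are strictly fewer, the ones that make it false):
is false only for:
  i=False, j=False, l=False;
  i=False, j=True, l=False;
  i=True, j=True, l=False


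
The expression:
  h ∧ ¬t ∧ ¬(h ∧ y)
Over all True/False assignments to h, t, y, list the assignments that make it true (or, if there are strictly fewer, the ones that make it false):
is true only for:
  h=True, t=False, y=False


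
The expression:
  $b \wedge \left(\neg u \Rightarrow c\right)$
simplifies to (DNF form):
$\left(b \wedge c\right) \vee \left(b \wedge u\right)$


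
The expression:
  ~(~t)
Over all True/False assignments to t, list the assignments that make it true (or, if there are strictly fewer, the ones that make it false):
is true only for:
  t=True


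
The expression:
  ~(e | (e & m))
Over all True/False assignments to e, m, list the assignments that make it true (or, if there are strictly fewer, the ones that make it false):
is true only for:
  e=False, m=False;
  e=False, m=True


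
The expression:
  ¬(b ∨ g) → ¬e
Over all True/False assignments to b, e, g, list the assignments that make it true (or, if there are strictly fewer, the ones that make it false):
is false only for:
  b=False, e=True, g=False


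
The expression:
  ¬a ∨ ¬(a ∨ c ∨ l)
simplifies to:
¬a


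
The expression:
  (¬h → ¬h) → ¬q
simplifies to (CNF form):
¬q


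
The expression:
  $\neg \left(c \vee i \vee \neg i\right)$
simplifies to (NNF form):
$\text{False}$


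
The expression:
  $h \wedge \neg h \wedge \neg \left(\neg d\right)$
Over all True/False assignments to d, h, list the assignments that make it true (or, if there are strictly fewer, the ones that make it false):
is never true.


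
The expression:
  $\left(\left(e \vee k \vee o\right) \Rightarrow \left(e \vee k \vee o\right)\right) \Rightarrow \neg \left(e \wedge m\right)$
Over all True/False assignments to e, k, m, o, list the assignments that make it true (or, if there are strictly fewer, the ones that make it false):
is false only for:
  e=True, k=False, m=True, o=False;
  e=True, k=False, m=True, o=True;
  e=True, k=True, m=True, o=False;
  e=True, k=True, m=True, o=True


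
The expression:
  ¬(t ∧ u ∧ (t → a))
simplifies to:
¬a ∨ ¬t ∨ ¬u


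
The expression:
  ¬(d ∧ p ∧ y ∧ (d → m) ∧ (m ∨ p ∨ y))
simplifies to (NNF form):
¬d ∨ ¬m ∨ ¬p ∨ ¬y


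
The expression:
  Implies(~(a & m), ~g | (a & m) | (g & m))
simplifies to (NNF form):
m | ~g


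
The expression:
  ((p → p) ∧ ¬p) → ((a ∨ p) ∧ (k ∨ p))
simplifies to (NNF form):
p ∨ (a ∧ k)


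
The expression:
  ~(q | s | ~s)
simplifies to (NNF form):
False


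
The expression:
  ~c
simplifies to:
~c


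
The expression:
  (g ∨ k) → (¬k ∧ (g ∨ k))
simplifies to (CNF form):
¬k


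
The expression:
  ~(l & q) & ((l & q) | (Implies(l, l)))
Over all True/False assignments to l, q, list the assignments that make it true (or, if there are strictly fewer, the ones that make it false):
is false only for:
  l=True, q=True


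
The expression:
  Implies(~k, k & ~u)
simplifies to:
k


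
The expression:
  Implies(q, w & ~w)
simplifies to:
~q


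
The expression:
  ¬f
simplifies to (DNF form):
¬f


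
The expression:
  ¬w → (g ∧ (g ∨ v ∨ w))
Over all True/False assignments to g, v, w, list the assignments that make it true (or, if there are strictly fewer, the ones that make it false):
is false only for:
  g=False, v=False, w=False;
  g=False, v=True, w=False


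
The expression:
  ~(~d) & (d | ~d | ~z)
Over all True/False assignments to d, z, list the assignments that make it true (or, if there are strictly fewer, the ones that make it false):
is true only for:
  d=True, z=False;
  d=True, z=True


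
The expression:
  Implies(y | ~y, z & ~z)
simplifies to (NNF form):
False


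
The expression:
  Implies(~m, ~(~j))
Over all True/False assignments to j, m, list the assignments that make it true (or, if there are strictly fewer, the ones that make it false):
is false only for:
  j=False, m=False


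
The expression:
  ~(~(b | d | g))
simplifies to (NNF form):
b | d | g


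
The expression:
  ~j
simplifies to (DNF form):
~j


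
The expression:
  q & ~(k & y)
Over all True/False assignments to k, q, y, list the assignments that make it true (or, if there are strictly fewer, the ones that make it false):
is true only for:
  k=False, q=True, y=False;
  k=False, q=True, y=True;
  k=True, q=True, y=False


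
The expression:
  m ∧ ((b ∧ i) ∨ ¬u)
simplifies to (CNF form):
m ∧ (b ∨ ¬u) ∧ (i ∨ ¬u)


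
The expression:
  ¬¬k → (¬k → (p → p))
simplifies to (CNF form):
True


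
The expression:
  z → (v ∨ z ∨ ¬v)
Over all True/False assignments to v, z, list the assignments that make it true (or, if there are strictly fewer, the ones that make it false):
is always true.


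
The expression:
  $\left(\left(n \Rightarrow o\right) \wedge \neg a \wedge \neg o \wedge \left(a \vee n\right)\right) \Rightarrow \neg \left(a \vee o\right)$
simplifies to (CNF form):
$\text{True}$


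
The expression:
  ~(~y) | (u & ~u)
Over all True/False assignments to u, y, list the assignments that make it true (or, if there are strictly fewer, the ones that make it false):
is true only for:
  u=False, y=True;
  u=True, y=True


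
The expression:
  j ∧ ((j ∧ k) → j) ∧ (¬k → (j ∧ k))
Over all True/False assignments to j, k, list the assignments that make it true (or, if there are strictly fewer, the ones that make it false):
is true only for:
  j=True, k=True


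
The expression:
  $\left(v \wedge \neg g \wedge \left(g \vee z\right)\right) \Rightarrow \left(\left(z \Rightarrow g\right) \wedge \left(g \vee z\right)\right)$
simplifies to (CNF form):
$g \vee \neg v \vee \neg z$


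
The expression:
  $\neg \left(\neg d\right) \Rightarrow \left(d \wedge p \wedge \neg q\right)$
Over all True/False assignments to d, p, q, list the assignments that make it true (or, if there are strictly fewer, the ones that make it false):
is false only for:
  d=True, p=False, q=False;
  d=True, p=False, q=True;
  d=True, p=True, q=True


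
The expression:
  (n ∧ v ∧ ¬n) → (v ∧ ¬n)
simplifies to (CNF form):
True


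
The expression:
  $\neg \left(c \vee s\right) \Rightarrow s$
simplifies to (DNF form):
$c \vee s$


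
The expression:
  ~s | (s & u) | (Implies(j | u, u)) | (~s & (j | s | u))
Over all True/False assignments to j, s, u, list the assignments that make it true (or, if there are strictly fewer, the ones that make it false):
is false only for:
  j=True, s=True, u=False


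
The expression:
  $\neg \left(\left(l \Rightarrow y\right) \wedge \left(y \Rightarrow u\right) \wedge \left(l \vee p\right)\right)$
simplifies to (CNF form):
$\left(l \vee y \vee \neg p\right) \wedge \left(l \vee \neg p \vee \neg u\right) \wedge \left(\neg l \vee \neg u \vee \neg y\right)$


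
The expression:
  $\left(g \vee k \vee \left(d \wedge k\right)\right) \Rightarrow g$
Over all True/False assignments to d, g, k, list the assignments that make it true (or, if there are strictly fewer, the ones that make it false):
is false only for:
  d=False, g=False, k=True;
  d=True, g=False, k=True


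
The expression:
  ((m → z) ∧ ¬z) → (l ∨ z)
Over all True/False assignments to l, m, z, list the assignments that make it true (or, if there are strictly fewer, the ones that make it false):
is false only for:
  l=False, m=False, z=False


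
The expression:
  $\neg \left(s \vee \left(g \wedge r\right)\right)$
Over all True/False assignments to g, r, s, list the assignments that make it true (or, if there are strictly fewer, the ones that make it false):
is true only for:
  g=False, r=False, s=False;
  g=False, r=True, s=False;
  g=True, r=False, s=False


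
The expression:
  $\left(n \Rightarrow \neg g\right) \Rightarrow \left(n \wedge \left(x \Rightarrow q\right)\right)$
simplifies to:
$n \wedge \left(g \vee q \vee \neg x\right)$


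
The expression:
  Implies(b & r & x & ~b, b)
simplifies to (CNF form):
True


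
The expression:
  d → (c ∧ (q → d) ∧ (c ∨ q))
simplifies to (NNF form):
c ∨ ¬d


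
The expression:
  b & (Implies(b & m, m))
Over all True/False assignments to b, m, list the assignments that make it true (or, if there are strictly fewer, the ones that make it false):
is true only for:
  b=True, m=False;
  b=True, m=True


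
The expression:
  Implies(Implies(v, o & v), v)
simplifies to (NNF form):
v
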